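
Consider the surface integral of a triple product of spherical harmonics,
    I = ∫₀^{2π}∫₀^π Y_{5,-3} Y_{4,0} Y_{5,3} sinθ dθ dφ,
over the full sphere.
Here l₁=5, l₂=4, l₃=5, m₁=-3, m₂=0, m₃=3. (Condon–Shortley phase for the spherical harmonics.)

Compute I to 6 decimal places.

m-sum 0 ✓  L=14 even ✓  1≤5≤9 ✓
Π(2lᵢ+1) = 11×9×11 = 1089
triangle coeff Δ(5,4,5) = 1/3153150
Σ_t [0,4]: t=0:+1/69120 t=1:−1/1728 t=2:+1/576 t=3:−1/1728 t=4:+1/69120 = 7/11520
(3j)²=2/143 [(5 4 5; 0 0 0)], sign=-1
Σ_t [2,4]: t=2:+1/11520 t=3:−1/4320 t=4:+1/27648 = -1/9216
(3j)²=2/143 [(5 4 5; -3 0 3)], sign=-1
⇒ 4πI² = 36/169
I = (+1)√(36/169/(4π)) = 0.13019760

0.130198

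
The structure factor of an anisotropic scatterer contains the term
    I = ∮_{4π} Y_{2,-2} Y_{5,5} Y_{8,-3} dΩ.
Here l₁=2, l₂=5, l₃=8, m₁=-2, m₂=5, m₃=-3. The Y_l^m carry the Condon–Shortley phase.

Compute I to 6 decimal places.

0.000000

l₃=8 ∉ [3,7] — triangle fails ⇒ I = 0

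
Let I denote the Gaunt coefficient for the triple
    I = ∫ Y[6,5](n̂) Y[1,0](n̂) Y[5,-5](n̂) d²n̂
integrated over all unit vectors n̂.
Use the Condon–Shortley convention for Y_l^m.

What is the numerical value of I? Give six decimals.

-0.135514

Rules hold: Σm=0, L=12 even, 5≤5≤7.
N = 13·3·11 = 429
Δ = 2!·10!·0!/13! = 1/858
Racah Σ t=1..1: t=1:−1/14400 = -1/14400
⇒ 3j(6 1 5; 0 0 0)² = 6/143, sgn +1
Racah Σ t=1..1: t=1:−1/3628800 = -1/3628800
⇒ 3j(6 1 5; 5 0 -5)² = 1/78, sgn -1
4πI² = N·(3j₀)²·(3jₘ)² = 3/13
I = -1·√(0.230769/4π) = -0.13551395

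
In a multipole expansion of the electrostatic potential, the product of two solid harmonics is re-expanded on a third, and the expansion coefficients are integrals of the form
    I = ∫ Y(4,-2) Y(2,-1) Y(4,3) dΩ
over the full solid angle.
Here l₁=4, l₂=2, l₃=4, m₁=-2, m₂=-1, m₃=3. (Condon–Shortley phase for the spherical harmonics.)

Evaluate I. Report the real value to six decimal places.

-0.187702

m-sum 0 ✓  L=10 even ✓  2≤4≤6 ✓
Π(2lᵢ+1) = 9×5×9 = 405
triangle coeff Δ(4,2,4) = 1/13860
Σ_t [0,2]: t=0:+1/192 t=1:−1/36 t=2:+1/192 = -5/288
(3j)²=20/693 [(4 2 4; 0 0 0)], sign=-1
Σ_t [0,1]: t=0:+1/1440 t=1:−1/240 = -1/288
(3j)²=5/132 [(4 2 4; -2 -1 3)], sign=+1
⇒ 4πI² = 375/847
I = (-1)√(375/847/(4π)) = -0.18770204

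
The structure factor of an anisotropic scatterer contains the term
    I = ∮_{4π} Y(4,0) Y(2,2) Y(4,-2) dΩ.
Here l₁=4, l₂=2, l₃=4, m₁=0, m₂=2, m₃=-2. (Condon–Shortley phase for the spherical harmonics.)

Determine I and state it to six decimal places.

Checks pass: Σm=0; 10 even; l₃=4∈[2,6].
(2·4+1)(2·2+1)(2·4+1) = 405
Δ: 2! 6! 2! / 11! → 1/13860
sum: t=0:+1/192 t=1:−1/36 t=2:+1/192 = -5/288
3j²(4 2 4; 0 0 0) = Δ·Π!·Σ² = 20/693  (sign -1)
sum: t=2:+1/192 = 1/192
3j²(4 2 4; 0 2 -2) = Δ·Π!·Σ² = 3/77  (sign +1)
combine: 4πI² = 405·20/693·3/77 = 2700/5929
take √, sign -1: I = -0.19036462

-0.190365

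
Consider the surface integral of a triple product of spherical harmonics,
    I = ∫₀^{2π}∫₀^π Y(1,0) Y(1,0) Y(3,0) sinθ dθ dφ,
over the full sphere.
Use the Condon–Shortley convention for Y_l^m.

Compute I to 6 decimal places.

|1−1|≤3≤1+1 violated ⇒ I = 0

0.000000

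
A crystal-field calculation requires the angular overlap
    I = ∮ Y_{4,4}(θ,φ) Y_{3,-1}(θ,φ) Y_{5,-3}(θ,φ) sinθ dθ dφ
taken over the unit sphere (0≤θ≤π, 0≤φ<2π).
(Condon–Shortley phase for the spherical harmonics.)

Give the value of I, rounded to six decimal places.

m-sum 0 ✓  L=12 even ✓  1≤5≤7 ✓
Π(2lᵢ+1) = 9×7×11 = 693
triangle coeff Δ(4,3,5) = 1/180180
Σ_t [0,2]: t=0:+1/576 t=1:−1/144 t=2:+1/576 = -1/288
(3j)²=20/1001 [(4 3 5; 0 0 0)], sign=+1
Σ_t [0,0]: t=0:+1/5760 = 1/5760
(3j)²=56/2145 [(4 3 5; 4 -1 -3)], sign=+1
⇒ 4πI² = 672/1859
I = (+1)√(672/1859/(4π)) = 0.16960553

0.169606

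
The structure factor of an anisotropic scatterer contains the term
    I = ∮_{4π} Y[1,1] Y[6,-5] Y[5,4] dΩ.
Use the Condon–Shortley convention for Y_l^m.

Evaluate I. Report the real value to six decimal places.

-0.303018

Checks pass: Σm=0; 12 even; l₃=5∈[5,7].
(2·1+1)(2·6+1)(2·5+1) = 429
Δ: 2! 0! 10! / 13! → 1/858
sum: t=1:−1/14400 = -1/14400
3j²(1 6 5; 0 0 0) = Δ·Π!·Σ² = 6/143  (sign +1)
sum: t=0:+1/725760 = 1/725760
3j²(1 6 5; 1 -5 4) = Δ·Π!·Σ² = 5/78  (sign -1)
combine: 4πI² = 429·6/143·5/78 = 15/13
take √, sign -1: I = -0.30301841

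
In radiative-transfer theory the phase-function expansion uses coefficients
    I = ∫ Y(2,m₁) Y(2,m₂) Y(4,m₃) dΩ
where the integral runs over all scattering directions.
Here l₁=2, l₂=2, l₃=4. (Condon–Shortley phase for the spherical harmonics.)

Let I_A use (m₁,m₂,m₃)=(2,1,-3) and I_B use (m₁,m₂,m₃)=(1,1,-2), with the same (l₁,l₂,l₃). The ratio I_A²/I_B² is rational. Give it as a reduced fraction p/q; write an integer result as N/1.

7/8

Same 2,2,4: normalisation and zero-m 3j drop out of the ratio.
A: Δ: 0! 4! 4! / 9! → 1/630; sum: t=0:+1/144 = 1/144; 3j²(2 2 4; 2 1 -3) = Δ·Π!·Σ² = 1/18  (sign -1)
B: Δ: 0! 4! 4! / 9! → 1/630; sum: t=0:+1/36 = 1/36; 3j²(2 2 4; 1 1 -2) = Δ·Π!·Σ² = 4/63  (sign +1)
I_A²/I_B² = (1/18)/(4/63) = 7/8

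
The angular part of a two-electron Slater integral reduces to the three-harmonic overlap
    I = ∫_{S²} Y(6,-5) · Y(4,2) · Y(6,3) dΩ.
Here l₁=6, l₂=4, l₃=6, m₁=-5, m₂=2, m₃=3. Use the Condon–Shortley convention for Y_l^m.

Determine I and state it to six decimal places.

-0.147064

m-sum 0 ✓  L=16 even ✓  2≤6≤10 ✓
Π(2lᵢ+1) = 13×9×13 = 1521
triangle coeff Δ(6,4,6) = 1/15315300
Σ_t [0,4]: t=0:+1/829440 t=1:−1/25920 t=2:+1/9216 t=3:−1/25920 t=4:+1/829440 = 7/207360
(3j)²=28/2431 [(6 4 6; 0 0 0)], sign=+1
Σ_t [3,4]: t=3:−1/1451520 t=4:+1/483840 = 1/725760
(3j)²=24/1547 [(6 4 6; -5 2 3)], sign=-1
⇒ 4πI² = 864/3179
I = (-1)√(864/3179/(4π)) = -0.14706410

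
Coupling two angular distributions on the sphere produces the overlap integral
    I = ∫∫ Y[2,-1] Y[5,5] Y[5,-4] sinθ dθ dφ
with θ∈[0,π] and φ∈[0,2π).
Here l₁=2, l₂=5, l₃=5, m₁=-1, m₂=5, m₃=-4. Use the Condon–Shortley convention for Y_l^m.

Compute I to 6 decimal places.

m-sum 0 ✓  L=12 even ✓  3≤5≤7 ✓
Π(2lᵢ+1) = 5×11×11 = 605
triangle coeff Δ(2,5,5) = 1/38610
Σ_t [0,2]: t=0:+1/2880 t=1:−1/576 t=2:+1/2880 = -1/960
(3j)²=10/429 [(2 5 5; 0 0 0)], sign=+1
Σ_t [2,2]: t=2:+1/80640 = 1/80640
(3j)²=9/286 [(2 5 5; -1 5 -4)], sign=-1
⇒ 4πI² = 75/169
I = (-1)√(75/169/(4π)) = -0.18792404

-0.187924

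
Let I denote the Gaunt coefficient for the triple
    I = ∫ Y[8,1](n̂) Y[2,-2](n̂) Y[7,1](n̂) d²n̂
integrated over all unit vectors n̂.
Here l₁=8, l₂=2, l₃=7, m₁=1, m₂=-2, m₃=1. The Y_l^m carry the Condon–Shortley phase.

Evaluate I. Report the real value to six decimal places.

Σlᵢ=17 odd — θ-integrand is odd under cosθ→−cosθ; I=0

0.000000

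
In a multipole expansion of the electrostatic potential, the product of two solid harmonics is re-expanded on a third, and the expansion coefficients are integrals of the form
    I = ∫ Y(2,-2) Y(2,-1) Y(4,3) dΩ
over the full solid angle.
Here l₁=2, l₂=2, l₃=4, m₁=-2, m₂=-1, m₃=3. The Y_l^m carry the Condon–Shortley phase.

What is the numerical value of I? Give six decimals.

-0.238414

m-sum 0 ✓  L=8 even ✓  0≤4≤4 ✓
Π(2lᵢ+1) = 5×5×9 = 225
triangle coeff Δ(2,2,4) = 1/630
Σ_t [0,0]: t=0:+1/16 = 1/16
(3j)²=2/35 [(2 2 4; 0 0 0)], sign=+1
Σ_t [0,0]: t=0:+1/144 = 1/144
(3j)²=1/18 [(2 2 4; -2 -1 3)], sign=-1
⇒ 4πI² = 5/7
I = (-1)√(5/7/(4π)) = -0.23841361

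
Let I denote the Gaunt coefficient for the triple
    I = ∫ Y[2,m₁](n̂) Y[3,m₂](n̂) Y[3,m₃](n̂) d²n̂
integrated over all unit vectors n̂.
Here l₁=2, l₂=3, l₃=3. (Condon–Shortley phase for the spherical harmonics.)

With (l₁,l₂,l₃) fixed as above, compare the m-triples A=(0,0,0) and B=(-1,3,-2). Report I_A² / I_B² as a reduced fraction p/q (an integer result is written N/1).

16/25

Same 2,3,3: normalisation and zero-m 3j drop out of the ratio.
A: Δ: 2! 2! 4! / 9! → 1/3780; sum: t=0:+1/24 t=1:−1/4 t=2:+1/24 = -1/6; 3j²(2 3 3; 0 0 0) = Δ·Π!·Σ² = 4/105  (sign +1)
B: Δ: 2! 2! 4! / 9! → 1/3780; sum: t=2:+1/48 = 1/48; 3j²(2 3 3; -1 3 -2) = Δ·Π!·Σ² = 5/84  (sign -1)
I_A²/I_B² = (4/105)/(5/84) = 16/25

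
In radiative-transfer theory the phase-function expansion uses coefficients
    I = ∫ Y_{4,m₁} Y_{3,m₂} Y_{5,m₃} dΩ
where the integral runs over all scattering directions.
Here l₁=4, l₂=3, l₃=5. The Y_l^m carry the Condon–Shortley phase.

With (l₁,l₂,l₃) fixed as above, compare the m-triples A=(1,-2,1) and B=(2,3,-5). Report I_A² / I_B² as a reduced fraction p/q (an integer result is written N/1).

l's match ⇒ only the (l;m) 3-j factors differ between A and B.
A: triangle coeff Δ(4,3,5) = 1/180180; Σ_t [0,1]: t=0:+1/432 t=1:−1/1152 = 5/3456; (3j)²=625/36036 [(4 3 5; 1 -2 1)], sign=+1
B: triangle coeff Δ(4,3,5) = 1/180180; Σ_t [2,2]: t=2:+1/34560 = 1/34560; (3j)²=5/286 [(4 3 5; 2 3 -5)], sign=+1
I_A²/I_B² = (625/36036)/(5/286) = 125/126

125/126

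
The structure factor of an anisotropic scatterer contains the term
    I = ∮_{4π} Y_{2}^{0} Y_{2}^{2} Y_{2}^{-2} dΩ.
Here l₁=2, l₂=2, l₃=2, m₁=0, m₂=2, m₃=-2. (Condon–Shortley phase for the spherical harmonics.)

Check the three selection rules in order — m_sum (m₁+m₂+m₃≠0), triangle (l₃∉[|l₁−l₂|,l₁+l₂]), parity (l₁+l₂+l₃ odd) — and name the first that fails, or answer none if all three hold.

Σmᵢ = 0  ✓
l₃∈[|l₁−l₂|,l₁+l₂]=[0,4], have l₃=2  ✓
Σlᵢ = 6 ⇒ even  ✓

none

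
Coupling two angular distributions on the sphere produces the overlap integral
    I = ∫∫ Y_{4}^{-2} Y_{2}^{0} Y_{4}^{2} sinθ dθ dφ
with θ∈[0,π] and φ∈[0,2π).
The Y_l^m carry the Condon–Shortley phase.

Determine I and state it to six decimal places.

Rules hold: Σm=0, L=10 even, 2≤4≤6.
N = 9·5·9 = 405
Δ = 2!·6!·2!/11! = 1/13860
Racah Σ t=0..2: t=0:+1/192 t=1:−1/36 t=2:+1/192 = -5/288
⇒ 3j(4 2 4; 0 0 0)² = 20/693, sgn -1
Racah Σ t=0..2: t=0:+1/2880 t=1:−1/120 t=2:+1/192 = -1/360
⇒ 3j(4 2 4; -2 0 2)² = 16/3465, sgn -1
4πI² = N·(3j₀)²·(3jₘ)² = 320/5929
I = +1·√(0.053972/4π) = 0.06553591

0.065536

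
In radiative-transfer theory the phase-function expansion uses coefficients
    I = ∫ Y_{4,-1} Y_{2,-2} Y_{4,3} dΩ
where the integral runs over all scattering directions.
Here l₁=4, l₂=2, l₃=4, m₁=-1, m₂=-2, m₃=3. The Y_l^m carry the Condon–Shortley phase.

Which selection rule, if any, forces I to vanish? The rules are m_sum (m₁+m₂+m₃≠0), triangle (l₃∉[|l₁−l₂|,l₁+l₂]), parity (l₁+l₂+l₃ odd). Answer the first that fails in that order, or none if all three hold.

m₁+m₂+m₃ = -1 − 2 + 3 = 0  ✓
triangle: |4−2|=2 ≤ l₃=4 ≤ 4+2=6  ✓
parity: l₁+l₂+l₃ = 10 is even  ✓

none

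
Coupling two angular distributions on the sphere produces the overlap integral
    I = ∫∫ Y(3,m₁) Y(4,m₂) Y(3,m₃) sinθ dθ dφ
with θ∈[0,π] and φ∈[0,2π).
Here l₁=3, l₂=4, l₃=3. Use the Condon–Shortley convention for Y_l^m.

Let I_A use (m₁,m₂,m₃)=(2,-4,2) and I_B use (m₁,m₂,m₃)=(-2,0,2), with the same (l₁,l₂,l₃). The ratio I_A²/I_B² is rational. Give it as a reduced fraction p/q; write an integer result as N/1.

10/7

Shared (l₁,l₂,l₃)=(3,4,3): N and (l;000)² cancel in I_A²/I_B².
A: Δ = 4!·2!·4!/11! = 1/34650; Racah Σ t=0..0: t=0:+1/576 = 1/576; ⇒ 3j(3 4 3; 2 -4 2)² = 5/99, sgn -1
B: Δ = 4!·2!·4!/11! = 1/34650; Racah Σ t=3..4: t=3:−1/72 t=4:+1/576 = -7/576; ⇒ 3j(3 4 3; -2 0 2)² = 7/198, sgn +1
I_A²/I_B² = (5/99)/(7/198) = 10/7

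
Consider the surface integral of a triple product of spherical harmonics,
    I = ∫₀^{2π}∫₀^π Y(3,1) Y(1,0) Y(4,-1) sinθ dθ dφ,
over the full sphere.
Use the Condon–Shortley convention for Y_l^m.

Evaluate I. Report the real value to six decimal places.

-0.238414

m-sum 0 ✓  L=8 even ✓  2≤4≤4 ✓
Π(2lᵢ+1) = 7×3×9 = 189
triangle coeff Δ(3,1,4) = 1/252
Σ_t [0,0]: t=0:+1/36 = 1/36
(3j)²=4/63 [(3 1 4; 0 0 0)], sign=+1
Σ_t [0,0]: t=0:+1/48 = 1/48
(3j)²=5/84 [(3 1 4; 1 0 -1)], sign=-1
⇒ 4πI² = 5/7
I = (-1)√(5/7/(4π)) = -0.23841361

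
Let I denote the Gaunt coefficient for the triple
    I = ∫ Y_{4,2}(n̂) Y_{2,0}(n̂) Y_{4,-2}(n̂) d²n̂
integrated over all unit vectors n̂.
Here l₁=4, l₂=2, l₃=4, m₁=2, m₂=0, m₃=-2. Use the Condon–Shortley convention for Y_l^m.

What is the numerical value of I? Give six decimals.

0.065536

Checks pass: Σm=0; 10 even; l₃=4∈[2,6].
(2·4+1)(2·2+1)(2·4+1) = 405
Δ: 2! 6! 2! / 11! → 1/13860
sum: t=0:+1/192 t=1:−1/36 t=2:+1/192 = -5/288
3j²(4 2 4; 0 0 0) = Δ·Π!·Σ² = 20/693  (sign -1)
sum: t=0:+1/192 t=1:−1/120 t=2:+1/2880 = -1/360
3j²(4 2 4; 2 0 -2) = Δ·Π!·Σ² = 16/3465  (sign -1)
combine: 4πI² = 405·20/693·16/3465 = 320/5929
take √, sign +1: I = 0.06553591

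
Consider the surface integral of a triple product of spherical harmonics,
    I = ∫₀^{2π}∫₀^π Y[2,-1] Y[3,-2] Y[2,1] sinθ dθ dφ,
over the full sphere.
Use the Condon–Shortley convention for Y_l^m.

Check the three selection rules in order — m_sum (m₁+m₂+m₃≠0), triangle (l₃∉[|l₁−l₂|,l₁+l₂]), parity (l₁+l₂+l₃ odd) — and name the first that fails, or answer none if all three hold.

Σmᵢ = -2  ✗
l₃∈[|l₁−l₂|,l₁+l₂]=[1,5], have l₃=2
Σlᵢ = 7 ⇒ odd

m_sum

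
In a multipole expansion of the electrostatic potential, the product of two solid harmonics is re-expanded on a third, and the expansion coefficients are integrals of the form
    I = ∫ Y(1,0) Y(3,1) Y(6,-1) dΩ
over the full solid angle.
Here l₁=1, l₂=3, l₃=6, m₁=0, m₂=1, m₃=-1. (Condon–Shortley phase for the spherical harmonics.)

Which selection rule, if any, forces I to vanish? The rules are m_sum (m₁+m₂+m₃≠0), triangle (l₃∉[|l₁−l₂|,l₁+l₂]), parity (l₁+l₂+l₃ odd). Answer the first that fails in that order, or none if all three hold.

triangle

Σmᵢ = 0  ✓
l₃∈[|l₁−l₂|,l₁+l₂]=[2,4], have l₃=6  ✗
Σlᵢ = 10 ⇒ even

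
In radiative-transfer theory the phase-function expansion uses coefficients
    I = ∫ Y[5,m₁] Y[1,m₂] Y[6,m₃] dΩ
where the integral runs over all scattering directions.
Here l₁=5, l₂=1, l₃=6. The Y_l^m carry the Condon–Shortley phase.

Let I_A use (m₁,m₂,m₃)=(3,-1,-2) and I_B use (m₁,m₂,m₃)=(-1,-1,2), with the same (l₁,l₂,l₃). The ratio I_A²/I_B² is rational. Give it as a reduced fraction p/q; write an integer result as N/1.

Shared (l₁,l₂,l₃)=(5,1,6): N and (l;000)² cancel in I_A²/I_B².
A: Δ = 0!·10!·2!/13! = 1/858; Racah Σ t=0..0: t=0:+1/161280 = 1/161280; ⇒ 3j(5 1 6; 3 -1 -2)² = 1/143, sgn +1
B: Δ = 0!·10!·2!/13! = 1/858; Racah Σ t=0..0: t=0:+1/34560 = 1/34560; ⇒ 3j(5 1 6; -1 -1 2)² = 14/429, sgn +1
I_A²/I_B² = (1/143)/(14/429) = 3/14

3/14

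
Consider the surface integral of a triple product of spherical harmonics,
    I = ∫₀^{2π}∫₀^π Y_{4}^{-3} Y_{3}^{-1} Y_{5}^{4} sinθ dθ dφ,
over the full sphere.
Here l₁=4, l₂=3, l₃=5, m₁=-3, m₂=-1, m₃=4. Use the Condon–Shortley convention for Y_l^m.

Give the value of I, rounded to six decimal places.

Checks pass: Σm=0; 12 even; l₃=5∈[1,7].
(2·4+1)(2·3+1)(2·5+1) = 693
Δ: 2! 6! 4! / 13! → 1/180180
sum: t=0:+1/576 t=1:−1/144 t=2:+1/576 = -1/288
3j²(4 3 5; 0 0 0) = Δ·Π!·Σ² = 20/1001  (sign +1)
sum: t=1:−1/4320 t=2:+1/5760 = -1/17280
3j²(4 3 5; -3 -1 4) = Δ·Π!·Σ² = 7/4290  (sign +1)
combine: 4πI² = 693·20/1001·7/4290 = 42/1859
take √, sign +1: I = 0.04240138

0.042401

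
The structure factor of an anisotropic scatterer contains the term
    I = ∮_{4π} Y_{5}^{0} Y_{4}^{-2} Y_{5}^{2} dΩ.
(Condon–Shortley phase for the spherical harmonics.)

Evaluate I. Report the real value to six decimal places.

Rules hold: Σm=0, L=14 even, 1≤5≤9.
N = 11·9·11 = 1089
Δ = 4!·6!·4!/15! = 1/3153150
Racah Σ t=0..4: t=0:+1/69120 t=1:−1/1728 t=2:+1/576 t=3:−1/1728 t=4:+1/69120 = 7/11520
⇒ 3j(5 4 5; 0 0 0)² = 2/143, sgn -1
Racah Σ t=0..2: t=0:+1/11520 t=1:−1/1728 t=2:+1/3456 = -7/34560
⇒ 3j(5 4 5; 0 -2 2)² = 7/858, sgn +1
4πI² = N·(3j₀)²·(3jₘ)² = 21/169
I = -1·√(0.12426/4π) = -0.09944006

-0.099440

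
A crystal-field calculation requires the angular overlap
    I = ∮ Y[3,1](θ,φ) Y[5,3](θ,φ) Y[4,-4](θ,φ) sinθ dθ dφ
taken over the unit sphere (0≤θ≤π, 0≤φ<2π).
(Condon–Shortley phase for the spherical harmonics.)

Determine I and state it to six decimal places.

0.169606

Checks pass: Σm=0; 12 even; l₃=4∈[2,8].
(2·3+1)(2·5+1)(2·4+1) = 693
Δ: 4! 2! 6! / 13! → 1/180180
sum: t=1:−1/576 t=2:+1/144 t=3:−1/576 = 1/288
3j²(3 5 4; 0 0 0) = Δ·Π!·Σ² = 20/1001  (sign +1)
sum: t=2:+1/5760 = 1/5760
3j²(3 5 4; 1 3 -4) = Δ·Π!·Σ² = 56/2145  (sign +1)
combine: 4πI² = 693·20/1001·56/2145 = 672/1859
take √, sign +1: I = 0.16960553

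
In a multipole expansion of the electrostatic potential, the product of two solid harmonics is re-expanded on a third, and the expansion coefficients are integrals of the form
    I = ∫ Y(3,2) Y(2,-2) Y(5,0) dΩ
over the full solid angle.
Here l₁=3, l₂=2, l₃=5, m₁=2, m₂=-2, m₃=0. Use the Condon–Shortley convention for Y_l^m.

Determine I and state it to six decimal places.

0.053579

Checks pass: Σm=0; 10 even; l₃=5∈[1,5].
(2·3+1)(2·2+1)(2·5+1) = 385
Δ: 0! 6! 4! / 11! → 1/2310
sum: t=0:+1/144 = 1/144
3j²(3 2 5; 0 0 0) = Δ·Π!·Σ² = 10/231  (sign -1)
sum: t=0:+1/2880 = 1/2880
3j²(3 2 5; 2 -2 0) = Δ·Π!·Σ² = 1/462  (sign -1)
combine: 4πI² = 385·10/231·1/462 = 25/693
take √, sign +1: I = 0.05357948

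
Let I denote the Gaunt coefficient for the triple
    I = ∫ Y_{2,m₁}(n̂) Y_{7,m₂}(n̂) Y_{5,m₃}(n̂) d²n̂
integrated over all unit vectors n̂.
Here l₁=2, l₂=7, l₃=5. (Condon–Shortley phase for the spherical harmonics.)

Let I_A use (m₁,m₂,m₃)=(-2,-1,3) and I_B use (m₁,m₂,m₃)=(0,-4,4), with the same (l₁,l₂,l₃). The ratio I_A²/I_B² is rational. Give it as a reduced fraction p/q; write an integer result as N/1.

l's match ⇒ only the (l;m) 3-j factors differ between A and B.
A: triangle coeff Δ(2,7,5) = 1/15015; Σ_t [4,4]: t=4:+1/1935360 = 1/1935360; (3j)²=1/1001 [(2 7 5; -2 -1 3)], sign=+1
B: triangle coeff Δ(2,7,5) = 1/15015; Σ_t [2,2]: t=2:+1/1451520 = 1/1451520; (3j)²=1/91 [(2 7 5; 0 -4 4)], sign=-1
I_A²/I_B² = (1/1001)/(1/91) = 1/11

1/11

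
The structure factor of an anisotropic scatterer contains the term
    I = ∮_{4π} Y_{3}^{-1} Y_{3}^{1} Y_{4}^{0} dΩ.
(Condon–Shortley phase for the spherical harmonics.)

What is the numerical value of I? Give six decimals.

-0.025645

Checks pass: Σm=0; 10 even; l₃=4∈[0,6].
(2·3+1)(2·3+1)(2·4+1) = 441
Δ: 2! 4! 4! / 11! → 1/34650
sum: t=0:+1/72 t=1:−1/16 t=2:+1/72 = -5/144
3j²(3 3 4; 0 0 0) = Δ·Π!·Σ² = 2/77  (sign -1)
sum: t=0:+1/1152 t=1:−1/36 t=2:+1/32 = 5/1152
3j²(3 3 4; -1 1 0) = Δ·Π!·Σ² = 1/1386  (sign +1)
combine: 4πI² = 441·2/77·1/1386 = 1/121
take √, sign -1: I = -0.02564498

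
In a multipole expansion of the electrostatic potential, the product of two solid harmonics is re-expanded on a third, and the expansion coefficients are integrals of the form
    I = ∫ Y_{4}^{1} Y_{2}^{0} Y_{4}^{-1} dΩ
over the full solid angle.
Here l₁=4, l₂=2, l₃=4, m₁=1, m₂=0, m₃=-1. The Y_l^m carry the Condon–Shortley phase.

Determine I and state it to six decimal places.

m-sum 0 ✓  L=10 even ✓  2≤4≤6 ✓
Π(2lᵢ+1) = 9×5×9 = 405
triangle coeff Δ(4,2,4) = 1/13860
Σ_t [0,2]: t=0:+1/192 t=1:−1/36 t=2:+1/192 = -5/288
(3j)²=20/693 [(4 2 4; 0 0 0)], sign=-1
Σ_t [0,2]: t=0:+1/144 t=1:−1/48 t=2:+1/480 = -17/1440
(3j)²=289/13860 [(4 2 4; 1 0 -1)], sign=+1
⇒ 4πI² = 1445/5929
I = (-1)√(1445/5929/(4π)) = -0.13926381

-0.139264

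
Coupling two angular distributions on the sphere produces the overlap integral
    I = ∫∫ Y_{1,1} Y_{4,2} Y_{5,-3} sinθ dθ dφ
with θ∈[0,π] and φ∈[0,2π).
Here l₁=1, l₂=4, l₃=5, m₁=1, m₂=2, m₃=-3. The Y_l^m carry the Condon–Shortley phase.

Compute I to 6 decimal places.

-0.259847

Rules hold: Σm=0, L=10 even, 3≤5≤5.
N = 3·9·11 = 297
Δ = 0!·2!·8!/11! = 1/495
Racah Σ t=0..0: t=0:+1/576 = 1/576
⇒ 3j(1 4 5; 0 0 0)² = 5/99, sgn -1
Racah Σ t=0..0: t=0:+1/2880 = 1/2880
⇒ 3j(1 4 5; 1 2 -3)² = 28/495, sgn +1
4πI² = N·(3j₀)²·(3jₘ)² = 28/33
I = -1·√(0.848485/4π) = -0.25984664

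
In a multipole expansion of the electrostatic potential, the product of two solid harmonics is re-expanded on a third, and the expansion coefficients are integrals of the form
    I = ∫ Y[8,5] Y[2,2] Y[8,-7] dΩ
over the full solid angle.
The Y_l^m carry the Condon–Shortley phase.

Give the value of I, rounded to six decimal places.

0.096220

Checks pass: Σm=0; 18 even; l₃=8∈[6,10].
(2·8+1)(2·2+1)(2·8+1) = 1445
Δ: 2! 14! 2! / 19! → 1/348840
sum: t=0:+1/116121600 t=1:−1/25401600 t=2:+1/116121600 = -1/45158400
3j²(8 2 8; 0 0 0) = Δ·Π!·Σ² = 24/1615  (sign -1)
sum: t=2:+1/24908083200 = 1/24908083200
3j²(8 2 8; 5 2 -7) = Δ·Π!·Σ² = 7/1292  (sign -1)
combine: 4πI² = 1445·24/1615·7/1292 = 42/361
take √, sign +1: I = 0.09622017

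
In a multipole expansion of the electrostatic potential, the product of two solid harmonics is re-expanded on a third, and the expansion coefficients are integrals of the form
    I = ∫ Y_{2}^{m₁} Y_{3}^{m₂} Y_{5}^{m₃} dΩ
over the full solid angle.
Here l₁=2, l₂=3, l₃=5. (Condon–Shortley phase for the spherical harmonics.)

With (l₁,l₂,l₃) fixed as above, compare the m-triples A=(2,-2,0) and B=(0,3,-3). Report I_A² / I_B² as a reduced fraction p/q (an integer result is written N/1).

Same 2,3,5: normalisation and zero-m 3j drop out of the ratio.
A: Δ: 0! 4! 6! / 11! → 1/2310; sum: t=0:+1/2880 = 1/2880; 3j²(2 3 5; 2 -2 0) = Δ·Π!·Σ² = 1/462  (sign -1)
B: Δ: 0! 4! 6! / 11! → 1/2310; sum: t=0:+1/2880 = 1/2880; 3j²(2 3 5; 0 3 -3) = Δ·Π!·Σ² = 2/165  (sign +1)
I_A²/I_B² = (1/462)/(2/165) = 5/28

5/28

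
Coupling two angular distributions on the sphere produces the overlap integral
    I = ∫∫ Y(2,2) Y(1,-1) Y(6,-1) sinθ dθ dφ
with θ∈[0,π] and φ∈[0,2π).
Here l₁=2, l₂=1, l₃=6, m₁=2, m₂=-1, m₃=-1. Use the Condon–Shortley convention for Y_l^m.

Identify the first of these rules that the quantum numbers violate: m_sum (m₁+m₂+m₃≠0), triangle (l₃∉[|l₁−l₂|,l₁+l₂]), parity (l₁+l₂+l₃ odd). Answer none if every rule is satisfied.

triangle

m₁+m₂+m₃ = 2 − 1 − 1 = 0  ✓
triangle: |2−1|=1 ≤ l₃=6 ≤ 2+1=3  ✗
parity: l₁+l₂+l₃ = 9 is odd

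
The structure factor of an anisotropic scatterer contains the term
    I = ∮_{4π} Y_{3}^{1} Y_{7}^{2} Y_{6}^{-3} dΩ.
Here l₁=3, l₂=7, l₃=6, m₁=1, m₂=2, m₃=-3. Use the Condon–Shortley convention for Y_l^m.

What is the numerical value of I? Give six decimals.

Rules hold: Σm=0, L=16 even, 4≤6≤10.
N = 7·15·13 = 1365
Δ = 4!·2!·10!/17! = 1/2042040
Racah Σ t=1..3: t=1:−1/207360 t=2:+1/57600 t=3:−1/207360 = 1/129600
⇒ 3j(3 7 6; 0 0 0)² = 168/12155, sgn +1
Racah Σ t=0..2: t=0:+1/17418240 t=1:−1/483840 t=2:+1/241920 = 37/17418240
⇒ 3j(3 7 6; 1 2 -3)² = 1369/136136, sgn -1
4πI² = N·(3j₀)²·(3jₘ)² = 86247/454597
I = -1·√(0.189722/4π) = -0.12287224

-0.122872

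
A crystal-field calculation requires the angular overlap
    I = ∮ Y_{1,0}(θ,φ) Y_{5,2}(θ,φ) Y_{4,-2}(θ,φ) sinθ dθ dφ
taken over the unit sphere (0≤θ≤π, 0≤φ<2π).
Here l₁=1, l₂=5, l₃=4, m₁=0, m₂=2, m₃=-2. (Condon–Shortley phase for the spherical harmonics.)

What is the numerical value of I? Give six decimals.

Rules hold: Σm=0, L=10 even, 4≤4≤6.
N = 3·11·9 = 297
Δ = 2!·0!·8!/11! = 1/495
Racah Σ t=1..1: t=1:−1/576 = -1/576
⇒ 3j(1 5 4; 0 0 0)² = 5/99, sgn -1
Racah Σ t=1..1: t=1:−1/1440 = -1/1440
⇒ 3j(1 5 4; 0 2 -2)² = 7/165, sgn -1
4πI² = N·(3j₀)²·(3jₘ)² = 7/11
I = +1·√(0.636364/4π) = 0.22503380

0.225034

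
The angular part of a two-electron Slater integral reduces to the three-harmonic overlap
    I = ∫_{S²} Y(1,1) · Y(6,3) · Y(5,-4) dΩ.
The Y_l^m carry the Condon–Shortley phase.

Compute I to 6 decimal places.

Rules hold: Σm=0, L=12 even, 5≤5≤7.
N = 3·13·11 = 429
Δ = 2!·0!·10!/13! = 1/858
Racah Σ t=1..1: t=1:−1/14400 = -1/14400
⇒ 3j(1 6 5; 0 0 0)² = 6/143, sgn +1
Racah Σ t=0..0: t=0:+1/725760 = 1/725760
⇒ 3j(1 6 5; 1 3 -4)² = 1/286, sgn -1
4πI² = N·(3j₀)²·(3jₘ)² = 9/143
I = -1·√(0.0629371/4π) = -0.07076985

-0.070770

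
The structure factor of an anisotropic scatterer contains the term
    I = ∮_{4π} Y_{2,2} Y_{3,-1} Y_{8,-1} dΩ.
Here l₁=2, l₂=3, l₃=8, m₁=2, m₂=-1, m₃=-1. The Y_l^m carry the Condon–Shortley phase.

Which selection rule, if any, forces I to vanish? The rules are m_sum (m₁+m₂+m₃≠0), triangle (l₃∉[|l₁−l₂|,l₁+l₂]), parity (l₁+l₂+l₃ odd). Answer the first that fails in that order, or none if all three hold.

triangle

m₁+m₂+m₃ = 2 − 1 − 1 = 0  ✓
triangle: |2−3|=1 ≤ l₃=8 ≤ 2+3=5  ✗
parity: l₁+l₂+l₃ = 13 is odd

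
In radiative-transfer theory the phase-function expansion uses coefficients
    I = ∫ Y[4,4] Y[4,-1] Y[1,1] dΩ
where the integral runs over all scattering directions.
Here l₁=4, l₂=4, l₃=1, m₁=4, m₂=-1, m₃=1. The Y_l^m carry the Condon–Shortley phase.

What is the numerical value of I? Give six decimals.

m-sum = 4 − 1 + 1 = 4 ≠ 0 ⇒ I = 0

0.000000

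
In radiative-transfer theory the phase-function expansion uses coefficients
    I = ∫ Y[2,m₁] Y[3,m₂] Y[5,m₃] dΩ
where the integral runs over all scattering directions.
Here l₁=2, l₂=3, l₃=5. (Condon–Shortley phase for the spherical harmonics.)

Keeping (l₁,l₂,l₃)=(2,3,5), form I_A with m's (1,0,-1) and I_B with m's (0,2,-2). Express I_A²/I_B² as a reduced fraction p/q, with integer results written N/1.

Same 2,3,5: normalisation and zero-m 3j drop out of the ratio.
A: Δ: 0! 4! 6! / 11! → 1/2310; sum: t=0:+1/216 = 1/216; 3j²(2 3 5; 1 0 -1) = Δ·Π!·Σ² = 8/231  (sign +1)
B: Δ: 0! 4! 6! / 11! → 1/2310; sum: t=0:+1/480 = 1/480; 3j²(2 3 5; 0 2 -2) = Δ·Π!·Σ² = 3/110  (sign -1)
I_A²/I_B² = (8/231)/(3/110) = 80/63

80/63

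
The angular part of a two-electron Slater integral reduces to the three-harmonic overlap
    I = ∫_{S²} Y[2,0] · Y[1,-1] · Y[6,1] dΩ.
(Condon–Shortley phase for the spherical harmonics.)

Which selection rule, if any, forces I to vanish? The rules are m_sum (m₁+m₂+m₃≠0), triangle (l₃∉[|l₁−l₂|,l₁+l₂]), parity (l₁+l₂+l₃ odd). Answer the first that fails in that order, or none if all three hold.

triangle

Σmᵢ = 0  ✓
l₃∈[|l₁−l₂|,l₁+l₂]=[1,3], have l₃=6  ✗
Σlᵢ = 9 ⇒ odd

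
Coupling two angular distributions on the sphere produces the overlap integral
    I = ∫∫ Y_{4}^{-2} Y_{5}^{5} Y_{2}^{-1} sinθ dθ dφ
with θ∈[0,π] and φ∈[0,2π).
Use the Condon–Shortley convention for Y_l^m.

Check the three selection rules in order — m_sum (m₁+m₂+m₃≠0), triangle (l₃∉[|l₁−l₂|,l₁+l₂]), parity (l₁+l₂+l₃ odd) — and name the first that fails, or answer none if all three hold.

m₁+m₂+m₃ = -2 + 5 − 1 = 2  ✗
triangle: |4−5|=1 ≤ l₃=2 ≤ 4+5=9
parity: l₁+l₂+l₃ = 11 is odd

m_sum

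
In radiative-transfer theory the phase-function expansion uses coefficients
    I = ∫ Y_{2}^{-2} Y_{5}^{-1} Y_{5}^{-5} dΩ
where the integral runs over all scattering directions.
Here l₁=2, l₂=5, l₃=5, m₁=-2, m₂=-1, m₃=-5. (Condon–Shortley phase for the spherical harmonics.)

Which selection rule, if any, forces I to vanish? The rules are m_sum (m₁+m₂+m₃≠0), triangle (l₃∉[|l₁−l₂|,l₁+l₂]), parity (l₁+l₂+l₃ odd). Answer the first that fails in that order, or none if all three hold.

m_sum

m₁+m₂+m₃ = -2 − 1 − 5 = -8  ✗
triangle: |2−5|=3 ≤ l₃=5 ≤ 2+5=7
parity: l₁+l₂+l₃ = 12 is even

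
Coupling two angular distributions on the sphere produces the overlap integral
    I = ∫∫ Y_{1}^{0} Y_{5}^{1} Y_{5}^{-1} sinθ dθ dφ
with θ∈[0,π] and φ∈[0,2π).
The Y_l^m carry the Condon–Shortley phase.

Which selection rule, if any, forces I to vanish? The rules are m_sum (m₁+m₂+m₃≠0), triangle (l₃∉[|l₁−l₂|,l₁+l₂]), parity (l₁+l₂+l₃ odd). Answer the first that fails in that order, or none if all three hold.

m₁+m₂+m₃ = 0 + 1 − 1 = 0  ✓
triangle: |1−5|=4 ≤ l₃=5 ≤ 1+5=6  ✓
parity: l₁+l₂+l₃ = 11 is odd  ✗

parity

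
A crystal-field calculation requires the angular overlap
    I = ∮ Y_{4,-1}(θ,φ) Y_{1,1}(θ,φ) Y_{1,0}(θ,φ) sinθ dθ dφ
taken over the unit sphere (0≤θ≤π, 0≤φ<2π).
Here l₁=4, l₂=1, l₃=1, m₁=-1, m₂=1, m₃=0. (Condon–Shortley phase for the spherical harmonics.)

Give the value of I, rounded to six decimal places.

0.000000

|4−1|≤1≤4+1 violated ⇒ I = 0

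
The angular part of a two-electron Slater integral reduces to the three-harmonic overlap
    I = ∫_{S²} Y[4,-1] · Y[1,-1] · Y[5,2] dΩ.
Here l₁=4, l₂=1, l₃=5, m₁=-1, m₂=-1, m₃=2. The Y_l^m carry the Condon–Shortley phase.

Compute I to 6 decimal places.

0.225034

m-sum 0 ✓  L=10 even ✓  3≤5≤5 ✓
Π(2lᵢ+1) = 9×3×11 = 297
triangle coeff Δ(4,1,5) = 1/495
Σ_t [0,0]: t=0:+1/576 = 1/576
(3j)²=5/99 [(4 1 5; 0 0 0)], sign=-1
Σ_t [0,0]: t=0:+1/1440 = 1/1440
(3j)²=7/165 [(4 1 5; -1 -1 2)], sign=-1
⇒ 4πI² = 7/11
I = (+1)√(7/11/(4π)) = 0.22503380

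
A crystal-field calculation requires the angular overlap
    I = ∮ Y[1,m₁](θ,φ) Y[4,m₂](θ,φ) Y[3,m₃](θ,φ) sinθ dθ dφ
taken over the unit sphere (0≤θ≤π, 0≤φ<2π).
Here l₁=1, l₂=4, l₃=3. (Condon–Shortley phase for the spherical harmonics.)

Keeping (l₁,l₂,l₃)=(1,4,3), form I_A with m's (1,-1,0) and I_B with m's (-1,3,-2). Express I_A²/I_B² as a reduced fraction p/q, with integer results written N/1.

10/21

Shared (l₁,l₂,l₃)=(1,4,3): N and (l;000)² cancel in I_A²/I_B².
A: Δ = 2!·0!·6!/9! = 1/252; Racah Σ t=0..0: t=0:+1/72 = 1/72; ⇒ 3j(1 4 3; 1 -1 0)² = 5/126, sgn -1
B: Δ = 2!·0!·6!/9! = 1/252; Racah Σ t=2..2: t=2:+1/240 = 1/240; ⇒ 3j(1 4 3; -1 3 -2)² = 1/12, sgn -1
I_A²/I_B² = (5/126)/(1/12) = 10/21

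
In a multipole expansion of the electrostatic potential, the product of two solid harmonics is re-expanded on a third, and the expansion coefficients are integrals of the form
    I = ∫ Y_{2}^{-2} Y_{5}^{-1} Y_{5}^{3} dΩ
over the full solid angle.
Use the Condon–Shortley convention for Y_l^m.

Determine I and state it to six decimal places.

0.171169

Rules hold: Σm=0, L=12 even, 3≤5≤7.
N = 5·11·11 = 605
Δ = 2!·2!·8!/13! = 1/38610
Racah Σ t=0..2: t=0:+1/2880 t=1:−1/576 t=2:+1/2880 = -1/960
⇒ 3j(2 5 5; 0 0 0)² = 10/429, sgn +1
Racah Σ t=2..2: t=2:+1/5760 = 1/5760
⇒ 3j(2 5 5; -2 -1 3)² = 56/2145, sgn +1
4πI² = N·(3j₀)²·(3jₘ)² = 560/1521
I = +1·√(0.368179/4π) = 0.17116875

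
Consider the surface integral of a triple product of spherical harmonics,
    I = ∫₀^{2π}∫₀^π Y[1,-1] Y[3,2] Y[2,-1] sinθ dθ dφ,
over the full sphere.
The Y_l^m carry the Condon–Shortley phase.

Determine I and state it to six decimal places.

0.261169

Rules hold: Σm=0, L=6 even, 2≤2≤4.
N = 3·7·5 = 105
Δ = 2!·0!·4!/7! = 1/105
Racah Σ t=1..1: t=1:−1/4 = -1/4
⇒ 3j(1 3 2; 0 0 0)² = 3/35, sgn -1
Racah Σ t=2..2: t=2:+1/12 = 1/12
⇒ 3j(1 3 2; -1 2 -1)² = 2/21, sgn -1
4πI² = N·(3j₀)²·(3jₘ)² = 6/7
I = +1·√(0.857143/4π) = 0.26116903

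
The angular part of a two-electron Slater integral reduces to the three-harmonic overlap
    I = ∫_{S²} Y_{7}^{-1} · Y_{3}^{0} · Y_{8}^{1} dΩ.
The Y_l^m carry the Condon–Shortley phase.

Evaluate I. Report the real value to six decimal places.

-0.130667

Rules hold: Σm=0, L=18 even, 4≤8≤10.
N = 15·7·17 = 1785
Δ = 2!·12!·4!/19! = 1/5290740
Racah Σ t=0..2: t=0:+1/7257600 t=1:−1/2073600 t=2:+1/7257600 = -1/4838400
⇒ 3j(7 3 8; 0 0 0)² = 252/20995, sgn -1
Racah Σ t=0..2: t=0:+1/11612160 t=1:−1/2419200 t=2:+1/6220800 = -29/174182400
⇒ 3j(7 3 8; -1 0 1)² = 841/83980, sgn +1
4πI² = N·(3j₀)²·(3jₘ)² = 1112643/5185765
I = -1·√(0.214557/4π) = -0.13066720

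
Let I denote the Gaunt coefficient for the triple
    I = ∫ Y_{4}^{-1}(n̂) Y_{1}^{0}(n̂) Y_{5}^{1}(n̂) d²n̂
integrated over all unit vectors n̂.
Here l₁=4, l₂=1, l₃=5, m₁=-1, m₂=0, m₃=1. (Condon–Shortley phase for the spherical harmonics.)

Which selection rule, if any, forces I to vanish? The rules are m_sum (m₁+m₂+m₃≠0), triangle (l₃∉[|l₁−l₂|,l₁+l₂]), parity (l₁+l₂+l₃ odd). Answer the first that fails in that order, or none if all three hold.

Σmᵢ = 0  ✓
l₃∈[|l₁−l₂|,l₁+l₂]=[3,5], have l₃=5  ✓
Σlᵢ = 10 ⇒ even  ✓

none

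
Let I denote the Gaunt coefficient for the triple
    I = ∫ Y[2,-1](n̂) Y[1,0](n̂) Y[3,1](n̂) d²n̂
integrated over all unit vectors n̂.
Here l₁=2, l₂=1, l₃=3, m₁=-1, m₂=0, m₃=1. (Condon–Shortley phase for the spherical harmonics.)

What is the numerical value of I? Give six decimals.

m-sum 0 ✓  L=6 even ✓  1≤3≤3 ✓
Π(2lᵢ+1) = 5×3×7 = 105
triangle coeff Δ(2,1,3) = 1/105
Σ_t [0,0]: t=0:+1/4 = 1/4
(3j)²=3/35 [(2 1 3; 0 0 0)], sign=-1
Σ_t [0,0]: t=0:+1/6 = 1/6
(3j)²=8/105 [(2 1 3; -1 0 1)], sign=+1
⇒ 4πI² = 24/35
I = (-1)√(24/35/(4π)) = -0.23359668

-0.233597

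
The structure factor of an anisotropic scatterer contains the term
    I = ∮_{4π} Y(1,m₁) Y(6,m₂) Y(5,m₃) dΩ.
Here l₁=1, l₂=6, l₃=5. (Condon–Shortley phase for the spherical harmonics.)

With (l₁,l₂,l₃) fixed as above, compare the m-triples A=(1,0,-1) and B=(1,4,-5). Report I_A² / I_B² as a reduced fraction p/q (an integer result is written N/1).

Shared (l₁,l₂,l₃)=(1,6,5): N and (l;000)² cancel in I_A²/I_B².
A: Δ = 2!·0!·10!/13! = 1/858; Racah Σ t=0..0: t=0:+1/34560 = 1/34560; ⇒ 3j(1 6 5; 1 0 -1)² = 5/286, sgn +1
B: Δ = 2!·0!·10!/13! = 1/858; Racah Σ t=0..0: t=0:+1/7257600 = 1/7257600; ⇒ 3j(1 6 5; 1 4 -5)² = 1/858, sgn +1
I_A²/I_B² = (5/286)/(1/858) = 15/1

15/1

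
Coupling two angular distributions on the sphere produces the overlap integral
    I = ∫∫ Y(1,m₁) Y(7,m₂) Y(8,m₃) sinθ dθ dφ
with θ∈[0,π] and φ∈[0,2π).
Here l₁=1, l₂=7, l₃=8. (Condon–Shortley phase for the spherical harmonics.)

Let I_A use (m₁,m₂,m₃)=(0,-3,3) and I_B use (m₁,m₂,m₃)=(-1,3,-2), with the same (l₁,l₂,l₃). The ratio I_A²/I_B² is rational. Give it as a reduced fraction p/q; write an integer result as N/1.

Shared (l₁,l₂,l₃)=(1,7,8): N and (l;000)² cancel in I_A²/I_B².
A: Δ = 0!·2!·14!/17! = 1/2040; Racah Σ t=0..0: t=0:+1/87091200 = 1/87091200; ⇒ 3j(1 7 8; 0 -3 3)² = 11/408, sgn -1
B: Δ = 0!·2!·14!/17! = 1/2040; Racah Σ t=0..0: t=0:+1/174182400 = 1/174182400; ⇒ 3j(1 7 8; -1 3 -2)² = 1/136, sgn +1
I_A²/I_B² = (11/408)/(1/136) = 11/3

11/3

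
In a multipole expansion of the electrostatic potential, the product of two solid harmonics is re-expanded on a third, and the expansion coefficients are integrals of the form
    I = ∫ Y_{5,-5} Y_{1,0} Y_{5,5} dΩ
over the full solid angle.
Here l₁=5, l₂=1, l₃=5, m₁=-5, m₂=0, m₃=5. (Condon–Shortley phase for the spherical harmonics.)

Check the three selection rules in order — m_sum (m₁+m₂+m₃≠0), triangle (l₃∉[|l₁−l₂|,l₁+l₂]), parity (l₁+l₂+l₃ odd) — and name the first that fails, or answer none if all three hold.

parity

Σmᵢ = 0  ✓
l₃∈[|l₁−l₂|,l₁+l₂]=[4,6], have l₃=5  ✓
Σlᵢ = 11 ⇒ odd  ✗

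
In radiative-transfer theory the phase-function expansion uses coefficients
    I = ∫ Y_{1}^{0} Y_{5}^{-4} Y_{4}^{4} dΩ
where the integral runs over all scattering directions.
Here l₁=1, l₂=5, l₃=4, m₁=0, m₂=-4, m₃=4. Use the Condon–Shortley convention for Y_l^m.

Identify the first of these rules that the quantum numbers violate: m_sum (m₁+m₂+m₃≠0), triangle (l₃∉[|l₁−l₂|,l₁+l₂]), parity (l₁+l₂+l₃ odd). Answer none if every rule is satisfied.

m₁+m₂+m₃ = 0 − 4 + 4 = 0  ✓
triangle: |1−5|=4 ≤ l₃=4 ≤ 1+5=6  ✓
parity: l₁+l₂+l₃ = 10 is even  ✓

none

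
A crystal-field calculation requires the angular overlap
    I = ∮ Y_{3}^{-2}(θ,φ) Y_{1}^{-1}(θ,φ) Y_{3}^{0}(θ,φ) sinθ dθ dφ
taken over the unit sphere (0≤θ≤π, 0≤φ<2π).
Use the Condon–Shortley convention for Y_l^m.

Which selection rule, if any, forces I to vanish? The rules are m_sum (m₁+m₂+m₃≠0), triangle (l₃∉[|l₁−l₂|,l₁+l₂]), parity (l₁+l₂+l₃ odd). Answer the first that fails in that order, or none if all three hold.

azimuthal sum: -2 − 1 + 0 = -3  ✗
2 ≤ 3 ≤ 4 (triangle on l)
L = 3 + 1 + 3 = 7 (odd)

m_sum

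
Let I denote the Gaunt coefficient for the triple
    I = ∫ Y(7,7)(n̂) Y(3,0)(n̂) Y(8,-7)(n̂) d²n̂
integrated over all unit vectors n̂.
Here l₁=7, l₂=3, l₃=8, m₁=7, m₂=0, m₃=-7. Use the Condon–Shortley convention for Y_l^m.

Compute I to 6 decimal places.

0.200072

Rules hold: Σm=0, L=18 even, 4≤8≤10.
N = 15·7·17 = 1785
Δ = 2!·12!·4!/19! = 1/5290740
Racah Σ t=0..2: t=0:+1/7257600 t=1:−1/2073600 t=2:+1/7257600 = -1/4838400
⇒ 3j(7 3 8; 0 0 0)² = 252/20995, sgn -1
Racah Σ t=0..0: t=0:+1/5748019200 = 1/5748019200
⇒ 3j(7 3 8; 7 0 -7)² = 91/3876, sgn -1
4πI² = N·(3j₀)²·(3jₘ)² = 3087/6137
I = +1·√(0.503015/4π) = 0.20007154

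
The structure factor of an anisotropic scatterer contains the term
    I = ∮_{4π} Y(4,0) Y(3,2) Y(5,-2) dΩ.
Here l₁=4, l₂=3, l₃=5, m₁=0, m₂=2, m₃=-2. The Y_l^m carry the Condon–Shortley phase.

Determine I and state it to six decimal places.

-0.065427

Checks pass: Σm=0; 12 even; l₃=5∈[1,7].
(2·4+1)(2·3+1)(2·5+1) = 693
Δ: 2! 6! 4! / 13! → 1/180180
sum: t=0:+1/576 t=1:−1/144 t=2:+1/576 = -1/288
3j²(4 3 5; 0 0 0) = Δ·Π!·Σ² = 20/1001  (sign +1)
sum: t=1:−1/864 t=2:+1/576 = 1/1728
3j²(4 3 5; 0 2 -2) = Δ·Π!·Σ² = 5/1287  (sign -1)
combine: 4πI² = 693·20/1001·5/1287 = 100/1859
take √, sign -1: I = -0.06542675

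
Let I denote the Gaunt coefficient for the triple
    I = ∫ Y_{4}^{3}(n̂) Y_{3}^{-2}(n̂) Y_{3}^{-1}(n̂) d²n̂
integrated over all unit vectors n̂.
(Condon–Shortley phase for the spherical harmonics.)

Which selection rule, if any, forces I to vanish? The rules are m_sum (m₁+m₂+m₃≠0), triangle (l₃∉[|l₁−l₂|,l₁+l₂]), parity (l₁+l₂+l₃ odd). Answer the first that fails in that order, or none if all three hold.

azimuthal sum: 3 − 2 − 1 = 0  ✓
1 ≤ 3 ≤ 7 (triangle on l)  ✓
L = 4 + 3 + 3 = 10 (even)  ✓

none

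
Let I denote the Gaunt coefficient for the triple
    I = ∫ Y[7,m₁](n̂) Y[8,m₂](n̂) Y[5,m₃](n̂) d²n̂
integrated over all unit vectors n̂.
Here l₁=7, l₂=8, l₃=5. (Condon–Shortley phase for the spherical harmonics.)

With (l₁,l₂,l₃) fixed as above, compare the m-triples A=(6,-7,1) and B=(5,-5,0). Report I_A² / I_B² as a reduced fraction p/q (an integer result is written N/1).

Shared (l₁,l₂,l₃)=(7,8,5): N and (l;000)² cancel in I_A²/I_B².
A: Δ = 10!·4!·6!/21! = 1/814773960; Racah Σ t=0..1: t=0:+1/2612736000 t=1:−1/6270566400 = 1/4478976000; ⇒ 3j(7 8 5; 6 -7 1)² = 1001/116280, sgn +1
B: Δ = 10!·4!·6!/21! = 1/814773960; Racah Σ t=0..2: t=0:+1/522547200 t=1:−1/104509440 t=2:+1/232243200 = -1/298598400; ⇒ 3j(7 8 5; 5 -5 0)² = 55/7752, sgn +1
I_A²/I_B² = (1001/116280)/(55/7752) = 91/75

91/75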